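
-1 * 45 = -45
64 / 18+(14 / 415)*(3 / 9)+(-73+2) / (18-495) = 245177 / 65985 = 3.72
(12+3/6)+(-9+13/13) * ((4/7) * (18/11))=773/154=5.02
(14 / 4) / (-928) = -7 / 1856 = -0.00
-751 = -751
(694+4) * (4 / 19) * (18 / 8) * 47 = 295254 / 19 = 15539.68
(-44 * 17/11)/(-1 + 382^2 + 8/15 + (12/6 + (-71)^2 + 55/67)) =-0.00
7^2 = 49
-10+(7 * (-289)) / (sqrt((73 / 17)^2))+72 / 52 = -455259 / 949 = -479.72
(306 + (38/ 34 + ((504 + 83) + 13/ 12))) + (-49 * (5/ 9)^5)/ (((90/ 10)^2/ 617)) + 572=470770710307/ 325241892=1447.45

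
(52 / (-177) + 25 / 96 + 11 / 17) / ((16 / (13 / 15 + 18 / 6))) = 571213 / 3851520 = 0.15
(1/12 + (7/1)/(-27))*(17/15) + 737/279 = 122647/50220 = 2.44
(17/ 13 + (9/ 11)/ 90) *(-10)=-1883/ 143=-13.17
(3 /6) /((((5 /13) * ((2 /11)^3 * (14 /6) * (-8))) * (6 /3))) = -51909 /8960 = -5.79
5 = 5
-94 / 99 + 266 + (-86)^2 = 758444 / 99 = 7661.05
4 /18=2 /9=0.22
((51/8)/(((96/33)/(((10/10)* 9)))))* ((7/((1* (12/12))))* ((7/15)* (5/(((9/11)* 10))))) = 100793/2560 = 39.37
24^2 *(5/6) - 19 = 461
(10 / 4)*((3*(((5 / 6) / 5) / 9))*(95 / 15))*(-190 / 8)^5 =-6646881.24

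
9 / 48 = 3 / 16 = 0.19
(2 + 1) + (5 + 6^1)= 14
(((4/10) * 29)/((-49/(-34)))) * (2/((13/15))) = 11832/637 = 18.57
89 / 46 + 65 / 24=2563 / 552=4.64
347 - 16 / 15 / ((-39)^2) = 7916789 / 22815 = 347.00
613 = 613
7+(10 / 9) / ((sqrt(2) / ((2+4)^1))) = 10 * sqrt(2) / 3+7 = 11.71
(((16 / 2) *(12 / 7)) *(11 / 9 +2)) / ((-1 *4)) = -11.05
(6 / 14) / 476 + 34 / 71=0.48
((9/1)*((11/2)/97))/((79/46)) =2277/7663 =0.30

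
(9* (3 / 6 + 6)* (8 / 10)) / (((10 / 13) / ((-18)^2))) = 492804 / 25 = 19712.16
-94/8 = -47/4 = -11.75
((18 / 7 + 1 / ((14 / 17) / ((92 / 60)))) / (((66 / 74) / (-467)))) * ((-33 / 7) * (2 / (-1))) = -328301 / 15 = -21886.73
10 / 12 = 5 / 6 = 0.83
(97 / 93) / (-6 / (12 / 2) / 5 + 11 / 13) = 6305 / 3906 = 1.61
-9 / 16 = -0.56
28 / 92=7 / 23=0.30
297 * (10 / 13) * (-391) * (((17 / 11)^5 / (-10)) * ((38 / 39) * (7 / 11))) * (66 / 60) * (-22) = -1329062824278 / 1124695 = -1181709.55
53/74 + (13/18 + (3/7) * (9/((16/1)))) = 1.68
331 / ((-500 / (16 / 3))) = -3.53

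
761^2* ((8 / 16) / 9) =579121 / 18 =32173.39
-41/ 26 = -1.58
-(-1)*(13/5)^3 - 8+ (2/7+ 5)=13004/875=14.86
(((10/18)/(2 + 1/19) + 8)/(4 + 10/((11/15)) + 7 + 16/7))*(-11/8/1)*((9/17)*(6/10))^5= -435576306627/318864385775000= -0.00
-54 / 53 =-1.02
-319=-319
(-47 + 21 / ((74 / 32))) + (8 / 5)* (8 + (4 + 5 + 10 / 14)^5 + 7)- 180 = 429761385003 / 3109295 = 138218.27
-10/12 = -5/6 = -0.83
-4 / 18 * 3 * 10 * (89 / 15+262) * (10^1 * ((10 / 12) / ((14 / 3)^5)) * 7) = -904275 / 19208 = -47.08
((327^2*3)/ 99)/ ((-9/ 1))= -11881/ 33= -360.03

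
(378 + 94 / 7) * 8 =21920 / 7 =3131.43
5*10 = 50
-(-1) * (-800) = -800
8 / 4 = 2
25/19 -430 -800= -23345/19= -1228.68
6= 6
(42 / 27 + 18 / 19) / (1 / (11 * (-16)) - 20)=-0.13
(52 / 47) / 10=26 / 235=0.11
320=320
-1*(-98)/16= 49/8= 6.12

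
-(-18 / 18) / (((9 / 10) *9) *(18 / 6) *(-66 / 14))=-70 / 8019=-0.01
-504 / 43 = -11.72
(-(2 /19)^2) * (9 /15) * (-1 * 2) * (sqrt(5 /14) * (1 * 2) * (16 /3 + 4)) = 32 * sqrt(70) /1805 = 0.15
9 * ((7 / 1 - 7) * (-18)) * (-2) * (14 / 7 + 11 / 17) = 0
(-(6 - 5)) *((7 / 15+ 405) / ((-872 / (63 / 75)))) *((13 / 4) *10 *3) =830193 / 21800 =38.08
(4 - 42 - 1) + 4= -35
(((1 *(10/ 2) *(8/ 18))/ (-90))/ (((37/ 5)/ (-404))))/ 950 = 404/ 284715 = 0.00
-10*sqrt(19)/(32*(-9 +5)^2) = -0.09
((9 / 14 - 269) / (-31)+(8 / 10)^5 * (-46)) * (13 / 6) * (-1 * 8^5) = 308927537152 / 678125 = 455561.35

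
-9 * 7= -63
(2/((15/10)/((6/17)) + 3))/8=1/29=0.03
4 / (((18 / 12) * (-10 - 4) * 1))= -4 / 21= -0.19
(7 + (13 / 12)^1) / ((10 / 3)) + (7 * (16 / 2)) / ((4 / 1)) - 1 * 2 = 577 / 40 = 14.42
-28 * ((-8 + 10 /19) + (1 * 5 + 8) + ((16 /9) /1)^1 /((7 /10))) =-225.85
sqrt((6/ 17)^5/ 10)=36*sqrt(255)/ 24565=0.02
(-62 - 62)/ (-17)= 124/ 17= 7.29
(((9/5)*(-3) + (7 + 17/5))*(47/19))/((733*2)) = 235/27854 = 0.01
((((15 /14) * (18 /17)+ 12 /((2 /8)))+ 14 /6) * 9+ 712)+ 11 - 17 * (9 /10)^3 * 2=69104733 /59500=1161.42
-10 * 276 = -2760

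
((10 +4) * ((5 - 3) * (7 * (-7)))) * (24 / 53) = -32928 / 53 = -621.28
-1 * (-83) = 83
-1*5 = -5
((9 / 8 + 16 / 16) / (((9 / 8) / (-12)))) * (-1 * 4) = 272 / 3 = 90.67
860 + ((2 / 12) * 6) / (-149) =128139 / 149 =859.99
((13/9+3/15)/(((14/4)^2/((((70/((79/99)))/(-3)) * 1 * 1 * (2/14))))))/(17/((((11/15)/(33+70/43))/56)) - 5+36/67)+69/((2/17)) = 19404257115978853/33084838071138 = 586.50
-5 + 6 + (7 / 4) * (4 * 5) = 36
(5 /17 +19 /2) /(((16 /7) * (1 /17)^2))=39627 /32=1238.34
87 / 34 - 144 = -4809 / 34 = -141.44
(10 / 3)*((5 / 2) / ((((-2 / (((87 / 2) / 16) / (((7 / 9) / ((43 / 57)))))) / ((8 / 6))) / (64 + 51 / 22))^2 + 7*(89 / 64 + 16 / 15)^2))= 25421707108830720000 / 128943118202508412943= 0.20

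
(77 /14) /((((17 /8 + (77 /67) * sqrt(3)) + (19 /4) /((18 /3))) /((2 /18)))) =493790 /1259013-64856 * sqrt(3) /419671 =0.12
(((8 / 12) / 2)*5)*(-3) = -5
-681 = -681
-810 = -810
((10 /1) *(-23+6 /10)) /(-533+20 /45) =2016 /4793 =0.42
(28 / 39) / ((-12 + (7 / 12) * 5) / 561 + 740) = 8976 / 9251489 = 0.00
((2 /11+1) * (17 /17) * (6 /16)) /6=13 /176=0.07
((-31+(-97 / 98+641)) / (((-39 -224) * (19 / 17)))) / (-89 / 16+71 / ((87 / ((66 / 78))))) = 0.43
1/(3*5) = 1/15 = 0.07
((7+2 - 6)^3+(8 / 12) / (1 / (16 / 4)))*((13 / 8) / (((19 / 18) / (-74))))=-128427 / 38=-3379.66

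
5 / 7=0.71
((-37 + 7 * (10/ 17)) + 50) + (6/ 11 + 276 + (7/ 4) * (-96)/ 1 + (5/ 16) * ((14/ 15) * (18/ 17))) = 94227/ 748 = 125.97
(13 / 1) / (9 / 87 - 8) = -377 / 229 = -1.65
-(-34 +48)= -14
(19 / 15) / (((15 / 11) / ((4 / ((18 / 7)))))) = 2926 / 2025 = 1.44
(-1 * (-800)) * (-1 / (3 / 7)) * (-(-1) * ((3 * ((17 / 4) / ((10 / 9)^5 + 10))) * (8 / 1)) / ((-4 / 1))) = 281073240 / 69049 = 4070.63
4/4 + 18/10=14/5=2.80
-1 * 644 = -644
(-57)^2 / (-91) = -3249 / 91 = -35.70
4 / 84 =1 / 21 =0.05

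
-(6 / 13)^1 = -0.46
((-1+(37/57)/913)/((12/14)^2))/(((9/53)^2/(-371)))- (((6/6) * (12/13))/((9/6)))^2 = 112195591695163/6411503241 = 17499.11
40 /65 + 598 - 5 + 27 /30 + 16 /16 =77417 /130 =595.52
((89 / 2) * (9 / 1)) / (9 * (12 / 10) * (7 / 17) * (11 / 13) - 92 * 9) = -98345 / 202396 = -0.49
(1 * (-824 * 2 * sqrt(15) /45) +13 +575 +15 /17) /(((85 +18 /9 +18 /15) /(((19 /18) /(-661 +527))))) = -317015 /6027588 +7828 * sqrt(15) /2393307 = -0.04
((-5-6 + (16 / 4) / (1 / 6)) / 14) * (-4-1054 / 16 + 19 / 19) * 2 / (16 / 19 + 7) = -136097 / 8344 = -16.31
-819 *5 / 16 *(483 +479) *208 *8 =-409696560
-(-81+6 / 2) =78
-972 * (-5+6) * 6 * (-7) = 40824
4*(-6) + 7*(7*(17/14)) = 71/2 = 35.50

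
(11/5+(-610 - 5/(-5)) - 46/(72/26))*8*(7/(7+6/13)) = -20422948/4365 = -4678.80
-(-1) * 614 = 614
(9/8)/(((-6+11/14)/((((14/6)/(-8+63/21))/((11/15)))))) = 441/3212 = 0.14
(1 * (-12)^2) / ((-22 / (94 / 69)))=-2256 / 253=-8.92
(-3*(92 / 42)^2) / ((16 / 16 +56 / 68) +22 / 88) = -143888 / 20727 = -6.94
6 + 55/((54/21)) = 27.39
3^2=9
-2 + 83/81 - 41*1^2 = -3400/81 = -41.98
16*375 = 6000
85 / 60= 17 / 12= 1.42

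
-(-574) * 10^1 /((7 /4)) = 3280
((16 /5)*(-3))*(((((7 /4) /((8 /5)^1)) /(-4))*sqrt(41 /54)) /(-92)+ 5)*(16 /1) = -768 - 7*sqrt(246) /276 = -768.40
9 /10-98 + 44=-531 /10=-53.10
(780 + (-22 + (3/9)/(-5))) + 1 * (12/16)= 45521/60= 758.68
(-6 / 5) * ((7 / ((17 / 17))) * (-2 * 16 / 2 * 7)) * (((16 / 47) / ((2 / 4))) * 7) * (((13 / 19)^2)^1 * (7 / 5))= 1246522368 / 424175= 2938.70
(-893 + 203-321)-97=-1108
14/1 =14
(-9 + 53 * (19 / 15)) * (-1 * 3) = -872 / 5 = -174.40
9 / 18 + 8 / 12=7 / 6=1.17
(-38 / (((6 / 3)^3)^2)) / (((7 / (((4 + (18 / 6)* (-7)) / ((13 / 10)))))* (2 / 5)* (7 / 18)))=72675 / 10192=7.13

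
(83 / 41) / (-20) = -0.10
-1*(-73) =73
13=13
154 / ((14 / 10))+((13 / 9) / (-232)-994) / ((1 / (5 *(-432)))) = 2147163.45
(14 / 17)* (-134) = -1876 / 17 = -110.35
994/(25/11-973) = -5467/5339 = -1.02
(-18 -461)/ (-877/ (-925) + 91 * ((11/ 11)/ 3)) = -1329225/ 86806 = -15.31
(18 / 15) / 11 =6 / 55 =0.11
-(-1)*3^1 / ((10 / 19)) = 57 / 10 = 5.70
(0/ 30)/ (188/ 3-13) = 0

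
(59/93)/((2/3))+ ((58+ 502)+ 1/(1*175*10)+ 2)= 15270078/27125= 562.95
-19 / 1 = -19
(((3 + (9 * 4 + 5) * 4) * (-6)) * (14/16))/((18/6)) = -292.25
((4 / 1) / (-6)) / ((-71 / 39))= 26 / 71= 0.37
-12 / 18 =-2 / 3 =-0.67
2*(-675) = -1350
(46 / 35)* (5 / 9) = 46 / 63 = 0.73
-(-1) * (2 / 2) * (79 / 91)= 79 / 91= 0.87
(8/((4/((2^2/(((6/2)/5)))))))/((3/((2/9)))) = 80/81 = 0.99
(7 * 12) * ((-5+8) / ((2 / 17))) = 2142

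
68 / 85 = 4 / 5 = 0.80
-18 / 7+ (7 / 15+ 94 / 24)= 761 / 420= 1.81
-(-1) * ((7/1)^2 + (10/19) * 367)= 4601/19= 242.16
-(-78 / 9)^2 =-676 / 9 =-75.11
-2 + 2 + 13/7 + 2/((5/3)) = 107/35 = 3.06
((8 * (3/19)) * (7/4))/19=42/361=0.12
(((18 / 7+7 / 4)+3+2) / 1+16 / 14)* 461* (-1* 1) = -4824.04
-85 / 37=-2.30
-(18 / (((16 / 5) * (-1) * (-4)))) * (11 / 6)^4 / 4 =-3.97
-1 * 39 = -39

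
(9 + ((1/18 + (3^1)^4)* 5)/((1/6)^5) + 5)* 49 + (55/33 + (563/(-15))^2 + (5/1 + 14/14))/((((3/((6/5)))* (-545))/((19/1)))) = 94679514343378/613125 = 154421226.25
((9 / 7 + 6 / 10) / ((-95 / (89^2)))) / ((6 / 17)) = -1481227 / 3325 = -445.48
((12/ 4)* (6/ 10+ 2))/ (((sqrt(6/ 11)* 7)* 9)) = 0.17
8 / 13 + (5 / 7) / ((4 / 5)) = 1.51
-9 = -9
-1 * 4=-4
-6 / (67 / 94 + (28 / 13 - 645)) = 7332 / 784687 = 0.01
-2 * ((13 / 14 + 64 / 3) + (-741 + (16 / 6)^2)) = 89665 / 63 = 1423.25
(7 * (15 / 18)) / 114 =35 / 684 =0.05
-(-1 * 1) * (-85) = -85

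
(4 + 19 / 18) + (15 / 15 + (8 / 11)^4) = 1669597 / 263538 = 6.34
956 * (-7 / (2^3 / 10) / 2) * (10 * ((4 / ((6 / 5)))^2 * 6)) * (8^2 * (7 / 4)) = -312293333.33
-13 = -13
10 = 10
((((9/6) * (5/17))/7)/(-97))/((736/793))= -11895/16991296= -0.00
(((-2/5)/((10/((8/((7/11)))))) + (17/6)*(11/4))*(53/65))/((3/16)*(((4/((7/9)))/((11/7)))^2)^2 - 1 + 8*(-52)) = -23754861449/1580770737000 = -0.02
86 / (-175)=-86 / 175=-0.49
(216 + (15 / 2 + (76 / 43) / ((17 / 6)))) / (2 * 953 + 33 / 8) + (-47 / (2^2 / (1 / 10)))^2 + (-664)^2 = 7880010017729099 / 17872657600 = 440897.50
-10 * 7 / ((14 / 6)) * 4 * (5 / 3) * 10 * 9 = -18000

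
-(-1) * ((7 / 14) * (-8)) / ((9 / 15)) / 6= -10 / 9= -1.11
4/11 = 0.36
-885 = -885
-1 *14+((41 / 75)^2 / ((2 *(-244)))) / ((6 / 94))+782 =6324400993 / 8235000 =767.99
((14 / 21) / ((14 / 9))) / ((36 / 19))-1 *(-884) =884.23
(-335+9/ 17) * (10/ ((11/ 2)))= -113720/ 187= -608.13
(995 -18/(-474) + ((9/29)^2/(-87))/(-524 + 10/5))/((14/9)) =1000763009397/1564505572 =639.67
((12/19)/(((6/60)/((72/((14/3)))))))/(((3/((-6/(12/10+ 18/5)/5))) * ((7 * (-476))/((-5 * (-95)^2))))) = -641250/5831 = -109.97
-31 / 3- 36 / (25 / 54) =-6607 / 75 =-88.09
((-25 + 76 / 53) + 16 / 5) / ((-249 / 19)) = 34181 / 21995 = 1.55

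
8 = 8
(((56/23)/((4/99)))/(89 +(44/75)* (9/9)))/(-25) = -4158/154537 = -0.03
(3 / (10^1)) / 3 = 1 / 10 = 0.10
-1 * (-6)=6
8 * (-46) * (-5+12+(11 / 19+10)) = -122912 / 19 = -6469.05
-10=-10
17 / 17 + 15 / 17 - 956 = -16220 / 17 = -954.12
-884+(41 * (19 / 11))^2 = 499877 / 121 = 4131.21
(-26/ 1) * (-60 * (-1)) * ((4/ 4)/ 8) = -195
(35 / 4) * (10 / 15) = 35 / 6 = 5.83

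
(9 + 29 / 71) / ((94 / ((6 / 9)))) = 668 / 10011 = 0.07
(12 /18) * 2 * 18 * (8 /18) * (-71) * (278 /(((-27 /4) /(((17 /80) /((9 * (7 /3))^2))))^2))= -0.00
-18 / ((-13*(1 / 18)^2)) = 5832 / 13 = 448.62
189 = 189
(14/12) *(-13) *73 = -6643/6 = -1107.17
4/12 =1/3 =0.33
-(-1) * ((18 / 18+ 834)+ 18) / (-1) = -853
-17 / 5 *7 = -119 / 5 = -23.80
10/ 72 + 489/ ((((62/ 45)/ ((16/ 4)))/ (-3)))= -4258.89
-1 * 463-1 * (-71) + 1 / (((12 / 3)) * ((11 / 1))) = -17247 / 44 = -391.98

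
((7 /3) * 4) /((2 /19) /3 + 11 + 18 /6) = 133 /200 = 0.66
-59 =-59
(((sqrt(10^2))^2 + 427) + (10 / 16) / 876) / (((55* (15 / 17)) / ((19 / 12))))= 1192910383 / 69379200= 17.19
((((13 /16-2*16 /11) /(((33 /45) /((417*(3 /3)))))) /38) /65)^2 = 213092101161 /914670355456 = 0.23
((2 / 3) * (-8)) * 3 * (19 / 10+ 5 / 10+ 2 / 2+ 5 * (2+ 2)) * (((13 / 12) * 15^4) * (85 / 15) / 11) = -116356500 / 11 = -10577863.64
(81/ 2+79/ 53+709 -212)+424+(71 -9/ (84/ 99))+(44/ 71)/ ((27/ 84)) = 972278227/ 948276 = 1025.31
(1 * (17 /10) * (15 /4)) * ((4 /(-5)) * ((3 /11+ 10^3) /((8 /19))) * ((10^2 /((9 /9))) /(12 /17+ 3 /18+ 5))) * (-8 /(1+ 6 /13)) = 7440888780 /6589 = 1129289.54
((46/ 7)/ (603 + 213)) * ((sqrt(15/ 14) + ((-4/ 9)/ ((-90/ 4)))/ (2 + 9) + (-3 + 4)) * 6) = 102649/ 2120580 + 23 * sqrt(210)/ 6664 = 0.10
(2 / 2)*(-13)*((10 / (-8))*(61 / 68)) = 3965 / 272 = 14.58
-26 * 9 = -234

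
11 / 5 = 2.20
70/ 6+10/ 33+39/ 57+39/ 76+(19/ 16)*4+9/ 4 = 20.17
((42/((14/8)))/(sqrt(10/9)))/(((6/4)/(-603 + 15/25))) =-72288 * sqrt(10)/25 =-9143.79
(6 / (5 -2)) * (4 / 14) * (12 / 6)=8 / 7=1.14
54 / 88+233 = 10279 / 44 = 233.61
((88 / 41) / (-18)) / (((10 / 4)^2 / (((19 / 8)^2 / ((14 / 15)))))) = -3971 / 34440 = -0.12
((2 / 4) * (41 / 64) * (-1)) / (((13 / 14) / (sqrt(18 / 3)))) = -287 * sqrt(6) / 832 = -0.84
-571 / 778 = -0.73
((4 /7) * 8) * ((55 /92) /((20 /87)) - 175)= -126886 /161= -788.11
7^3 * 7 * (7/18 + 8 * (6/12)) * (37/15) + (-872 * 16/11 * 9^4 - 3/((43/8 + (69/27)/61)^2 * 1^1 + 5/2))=-8295740.86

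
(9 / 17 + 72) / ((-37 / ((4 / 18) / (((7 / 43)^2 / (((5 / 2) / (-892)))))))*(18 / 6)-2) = 11399085 / 741978634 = 0.02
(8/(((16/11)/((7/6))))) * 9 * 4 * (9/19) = 2079/19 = 109.42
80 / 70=8 / 7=1.14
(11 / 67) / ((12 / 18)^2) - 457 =-122377 / 268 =-456.63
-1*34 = -34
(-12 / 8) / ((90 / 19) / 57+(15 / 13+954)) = -4693 / 2988618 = -0.00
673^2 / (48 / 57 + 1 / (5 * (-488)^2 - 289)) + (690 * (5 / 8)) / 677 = 27741959384801723 / 51579045820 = 537853.29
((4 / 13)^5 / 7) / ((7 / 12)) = 12288 / 18193357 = 0.00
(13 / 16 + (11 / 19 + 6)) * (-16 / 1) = -118.26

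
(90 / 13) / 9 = 10 / 13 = 0.77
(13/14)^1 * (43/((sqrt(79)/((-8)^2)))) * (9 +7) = 286208 * sqrt(79)/553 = 4600.13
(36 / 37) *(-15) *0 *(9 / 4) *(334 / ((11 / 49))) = 0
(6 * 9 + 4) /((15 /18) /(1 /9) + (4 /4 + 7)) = 116 /31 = 3.74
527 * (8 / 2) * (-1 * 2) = -4216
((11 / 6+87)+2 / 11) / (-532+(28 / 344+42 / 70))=-26875 / 160413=-0.17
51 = 51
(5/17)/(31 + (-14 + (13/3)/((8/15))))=40/3417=0.01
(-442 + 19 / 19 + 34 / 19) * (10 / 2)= -41725 / 19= -2196.05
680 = 680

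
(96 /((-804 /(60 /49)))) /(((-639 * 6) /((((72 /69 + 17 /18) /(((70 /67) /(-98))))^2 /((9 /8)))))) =1452193376 /1232122995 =1.18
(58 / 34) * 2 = 58 / 17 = 3.41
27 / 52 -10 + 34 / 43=-8.69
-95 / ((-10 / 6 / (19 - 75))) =-3192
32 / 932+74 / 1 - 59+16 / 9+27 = 91874 / 2097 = 43.81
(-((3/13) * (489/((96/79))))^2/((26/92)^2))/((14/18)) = -7105098160521/51181312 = -138822.12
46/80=23/40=0.58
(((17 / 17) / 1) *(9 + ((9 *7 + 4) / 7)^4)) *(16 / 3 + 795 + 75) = 52973588980 / 7203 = 7354378.59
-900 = -900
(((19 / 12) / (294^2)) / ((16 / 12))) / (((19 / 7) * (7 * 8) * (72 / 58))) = 29 / 398297088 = 0.00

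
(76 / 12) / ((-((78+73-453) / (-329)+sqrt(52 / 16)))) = 7551208 / 3126951-4113158*sqrt(13) / 3126951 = -2.33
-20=-20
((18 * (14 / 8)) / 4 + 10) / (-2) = -143 / 16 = -8.94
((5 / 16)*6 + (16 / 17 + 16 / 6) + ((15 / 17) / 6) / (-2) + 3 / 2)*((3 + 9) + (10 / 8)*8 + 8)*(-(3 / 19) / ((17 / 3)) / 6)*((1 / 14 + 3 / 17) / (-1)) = 2494815 / 10454864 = 0.24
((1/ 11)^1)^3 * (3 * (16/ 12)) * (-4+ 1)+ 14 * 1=18622/ 1331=13.99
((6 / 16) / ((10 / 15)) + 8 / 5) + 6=653 / 80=8.16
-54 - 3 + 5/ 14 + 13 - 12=-779/ 14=-55.64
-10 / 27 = -0.37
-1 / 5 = -0.20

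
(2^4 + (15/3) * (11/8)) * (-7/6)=-427/16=-26.69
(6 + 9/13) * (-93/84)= -2697/364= -7.41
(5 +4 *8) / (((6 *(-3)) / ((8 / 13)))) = -148 / 117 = -1.26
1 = 1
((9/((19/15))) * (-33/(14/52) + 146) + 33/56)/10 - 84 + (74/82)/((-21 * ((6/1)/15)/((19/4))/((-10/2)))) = -84730349/1308720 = -64.74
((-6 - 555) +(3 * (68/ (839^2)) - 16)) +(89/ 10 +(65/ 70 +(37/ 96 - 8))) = -1359468567361/ 2365174560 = -574.79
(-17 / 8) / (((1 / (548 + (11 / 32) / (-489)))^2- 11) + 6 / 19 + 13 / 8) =23750907046643627 / 101253829664354265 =0.23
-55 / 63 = -0.87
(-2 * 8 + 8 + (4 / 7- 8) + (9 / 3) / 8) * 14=-843 / 4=-210.75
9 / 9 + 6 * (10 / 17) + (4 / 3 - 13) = -364 / 51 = -7.14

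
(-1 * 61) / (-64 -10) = 61 / 74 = 0.82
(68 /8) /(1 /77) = 1309 /2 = 654.50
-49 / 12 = -4.08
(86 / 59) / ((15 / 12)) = 344 / 295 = 1.17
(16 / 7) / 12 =4 / 21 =0.19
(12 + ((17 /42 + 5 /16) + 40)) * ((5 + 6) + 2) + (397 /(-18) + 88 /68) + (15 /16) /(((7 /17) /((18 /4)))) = 23127037 /34272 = 674.81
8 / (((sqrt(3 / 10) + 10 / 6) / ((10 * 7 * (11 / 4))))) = 231000 / 223-13860 * sqrt(30) / 223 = 695.45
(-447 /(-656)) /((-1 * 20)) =-447 /13120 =-0.03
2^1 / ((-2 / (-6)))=6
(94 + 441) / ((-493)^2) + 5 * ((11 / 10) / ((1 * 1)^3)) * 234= 312804598 / 243049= 1287.00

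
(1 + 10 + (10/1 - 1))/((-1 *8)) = -5/2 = -2.50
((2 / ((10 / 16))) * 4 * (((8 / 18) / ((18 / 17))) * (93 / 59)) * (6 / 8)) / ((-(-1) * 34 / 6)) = 992 / 885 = 1.12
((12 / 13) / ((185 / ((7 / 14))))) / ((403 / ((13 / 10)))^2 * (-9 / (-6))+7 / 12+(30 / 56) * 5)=252 / 14560920985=0.00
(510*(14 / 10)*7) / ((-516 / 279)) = -232407 / 86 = -2702.41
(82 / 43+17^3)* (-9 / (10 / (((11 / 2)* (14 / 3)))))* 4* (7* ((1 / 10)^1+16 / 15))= -797389593 / 215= -3708788.80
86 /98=43 /49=0.88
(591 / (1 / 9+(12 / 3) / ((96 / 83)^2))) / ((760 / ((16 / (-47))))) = -2723328 / 31902425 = -0.09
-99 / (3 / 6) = -198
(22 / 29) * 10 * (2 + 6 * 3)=4400 / 29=151.72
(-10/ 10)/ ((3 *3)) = -1/ 9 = -0.11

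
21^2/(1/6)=2646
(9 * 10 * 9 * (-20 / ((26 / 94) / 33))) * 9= -17395061.54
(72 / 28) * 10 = 180 / 7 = 25.71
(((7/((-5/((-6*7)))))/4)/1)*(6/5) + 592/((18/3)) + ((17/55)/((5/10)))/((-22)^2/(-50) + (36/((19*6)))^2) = 243873104/2097975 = 116.24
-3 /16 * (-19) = 57 /16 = 3.56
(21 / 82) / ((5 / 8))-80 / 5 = -3196 / 205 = -15.59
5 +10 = 15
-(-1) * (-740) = -740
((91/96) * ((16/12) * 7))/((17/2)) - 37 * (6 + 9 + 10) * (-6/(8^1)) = 694.79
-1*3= -3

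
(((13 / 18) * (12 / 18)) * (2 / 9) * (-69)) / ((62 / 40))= -11960 / 2511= -4.76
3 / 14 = 0.21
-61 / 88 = -0.69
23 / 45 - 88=-3937 / 45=-87.49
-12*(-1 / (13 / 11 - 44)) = -44 / 157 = -0.28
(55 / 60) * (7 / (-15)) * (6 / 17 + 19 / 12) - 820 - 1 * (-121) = -5139539 / 7344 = -699.83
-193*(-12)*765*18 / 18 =1771740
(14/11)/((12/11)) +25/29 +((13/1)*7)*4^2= 253697/174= 1458.03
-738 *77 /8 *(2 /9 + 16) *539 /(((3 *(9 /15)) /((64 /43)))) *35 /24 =-86952935300 /1161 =-74894862.45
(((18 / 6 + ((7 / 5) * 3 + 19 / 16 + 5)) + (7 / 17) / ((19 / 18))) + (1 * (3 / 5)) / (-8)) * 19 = 70815 / 272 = 260.35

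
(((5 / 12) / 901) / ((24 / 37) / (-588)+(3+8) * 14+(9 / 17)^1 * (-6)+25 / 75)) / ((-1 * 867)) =-1813 / 513780520452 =-0.00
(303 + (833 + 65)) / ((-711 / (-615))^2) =50472025 / 56169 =898.57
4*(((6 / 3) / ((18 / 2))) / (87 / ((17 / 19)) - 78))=136 / 2943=0.05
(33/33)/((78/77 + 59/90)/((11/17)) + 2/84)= 38115/99193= 0.38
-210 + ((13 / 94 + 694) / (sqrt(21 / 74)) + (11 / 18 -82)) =-5245 / 18 + 65249 * sqrt(1554) / 1974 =1011.63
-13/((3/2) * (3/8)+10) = -16/13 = -1.23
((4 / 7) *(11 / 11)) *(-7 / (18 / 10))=-20 / 9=-2.22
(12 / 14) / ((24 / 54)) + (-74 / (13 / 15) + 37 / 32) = -239657 / 2912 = -82.30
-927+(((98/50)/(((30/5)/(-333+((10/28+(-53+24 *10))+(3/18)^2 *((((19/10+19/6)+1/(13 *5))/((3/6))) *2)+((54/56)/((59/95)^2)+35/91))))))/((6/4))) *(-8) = -933693565247/1374559875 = -679.27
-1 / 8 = -0.12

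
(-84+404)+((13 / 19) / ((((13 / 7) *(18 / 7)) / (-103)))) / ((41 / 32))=2162768 / 7011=308.48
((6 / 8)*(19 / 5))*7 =399 / 20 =19.95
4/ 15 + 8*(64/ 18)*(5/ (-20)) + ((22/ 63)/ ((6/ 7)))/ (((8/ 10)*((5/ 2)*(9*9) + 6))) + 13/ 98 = -18507437/ 2758455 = -6.71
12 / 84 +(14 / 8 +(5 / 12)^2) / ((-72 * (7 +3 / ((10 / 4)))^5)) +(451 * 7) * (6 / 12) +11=1589.64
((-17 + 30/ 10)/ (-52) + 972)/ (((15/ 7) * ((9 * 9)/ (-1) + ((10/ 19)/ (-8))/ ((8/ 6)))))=-26896856/ 4804605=-5.60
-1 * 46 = -46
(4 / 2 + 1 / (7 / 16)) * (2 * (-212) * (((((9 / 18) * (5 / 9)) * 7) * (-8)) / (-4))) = -21200 / 3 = -7066.67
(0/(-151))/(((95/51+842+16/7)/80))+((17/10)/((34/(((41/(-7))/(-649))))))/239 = 0.00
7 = 7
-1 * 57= -57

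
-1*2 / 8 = -1 / 4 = -0.25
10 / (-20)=-1 / 2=-0.50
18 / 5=3.60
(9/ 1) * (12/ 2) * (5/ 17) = 270/ 17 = 15.88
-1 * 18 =-18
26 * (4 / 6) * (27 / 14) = 234 / 7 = 33.43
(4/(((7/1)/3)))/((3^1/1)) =4/7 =0.57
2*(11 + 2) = 26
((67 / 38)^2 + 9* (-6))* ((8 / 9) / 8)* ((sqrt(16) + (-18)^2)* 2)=-12051868 / 3249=-3709.41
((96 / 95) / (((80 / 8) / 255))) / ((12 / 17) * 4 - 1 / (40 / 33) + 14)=332928 / 206701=1.61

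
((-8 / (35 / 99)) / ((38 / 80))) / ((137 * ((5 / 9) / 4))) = -228096 / 91105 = -2.50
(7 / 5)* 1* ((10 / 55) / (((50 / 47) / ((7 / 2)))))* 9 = 20727 / 2750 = 7.54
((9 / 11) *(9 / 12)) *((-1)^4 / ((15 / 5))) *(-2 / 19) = -9 / 418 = -0.02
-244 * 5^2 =-6100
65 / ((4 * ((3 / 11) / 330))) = 39325 / 2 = 19662.50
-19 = -19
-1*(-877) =877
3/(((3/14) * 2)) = 7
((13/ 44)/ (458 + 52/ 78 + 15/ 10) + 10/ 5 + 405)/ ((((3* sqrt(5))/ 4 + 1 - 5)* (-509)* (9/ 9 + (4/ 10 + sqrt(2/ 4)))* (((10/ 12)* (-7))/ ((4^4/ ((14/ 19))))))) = 206139374592/ (108211873* (-16 + 3* sqrt(5))* (5* sqrt(2) + 14)) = -9.73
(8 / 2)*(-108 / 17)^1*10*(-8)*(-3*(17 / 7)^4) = -509379840 / 2401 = -212153.20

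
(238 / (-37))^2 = 41.38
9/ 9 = 1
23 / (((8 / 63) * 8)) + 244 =17065 / 64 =266.64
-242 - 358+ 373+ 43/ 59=-13350/ 59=-226.27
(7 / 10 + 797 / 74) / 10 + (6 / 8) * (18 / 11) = 48317 / 20350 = 2.37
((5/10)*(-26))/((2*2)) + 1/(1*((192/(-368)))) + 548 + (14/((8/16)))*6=4265/6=710.83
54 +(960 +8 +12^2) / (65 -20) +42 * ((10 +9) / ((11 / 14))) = 541702 / 495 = 1094.35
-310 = -310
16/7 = 2.29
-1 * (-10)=10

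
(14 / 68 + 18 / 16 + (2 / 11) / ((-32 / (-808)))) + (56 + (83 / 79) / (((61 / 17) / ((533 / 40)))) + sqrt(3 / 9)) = sqrt(3) / 3 + 1186338053 / 18023060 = 66.40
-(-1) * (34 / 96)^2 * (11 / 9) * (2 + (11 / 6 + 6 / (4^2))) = 321079 / 497664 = 0.65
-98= -98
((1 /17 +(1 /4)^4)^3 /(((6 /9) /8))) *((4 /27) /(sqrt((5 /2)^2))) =2260713 /12879134720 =0.00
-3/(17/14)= -42/17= -2.47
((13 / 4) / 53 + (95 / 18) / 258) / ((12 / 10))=12580 / 184599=0.07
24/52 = 6/13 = 0.46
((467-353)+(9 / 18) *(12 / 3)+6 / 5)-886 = -768.80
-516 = -516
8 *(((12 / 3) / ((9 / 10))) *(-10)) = -3200 / 9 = -355.56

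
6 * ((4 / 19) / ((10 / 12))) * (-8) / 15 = -384 / 475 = -0.81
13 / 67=0.19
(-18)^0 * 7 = 7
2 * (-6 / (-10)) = 6 / 5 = 1.20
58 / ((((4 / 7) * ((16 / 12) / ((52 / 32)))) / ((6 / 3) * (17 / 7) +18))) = 5655 / 2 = 2827.50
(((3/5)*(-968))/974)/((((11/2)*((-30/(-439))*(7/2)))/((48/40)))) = -231792/426125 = -0.54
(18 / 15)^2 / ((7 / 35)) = 36 / 5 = 7.20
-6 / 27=-2 / 9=-0.22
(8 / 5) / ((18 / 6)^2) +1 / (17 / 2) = 226 / 765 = 0.30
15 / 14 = 1.07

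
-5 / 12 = -0.42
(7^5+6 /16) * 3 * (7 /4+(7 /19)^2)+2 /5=5492000959 /57760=95083.12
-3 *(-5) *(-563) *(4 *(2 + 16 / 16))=-101340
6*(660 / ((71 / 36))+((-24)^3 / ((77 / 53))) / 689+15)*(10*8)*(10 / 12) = 9547328400 / 71071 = 134335.08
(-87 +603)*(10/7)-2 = 5146/7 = 735.14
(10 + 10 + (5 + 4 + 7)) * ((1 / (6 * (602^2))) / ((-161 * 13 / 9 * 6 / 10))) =-0.00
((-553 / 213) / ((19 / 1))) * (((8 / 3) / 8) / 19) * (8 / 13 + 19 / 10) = -60277 / 9996090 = -0.01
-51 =-51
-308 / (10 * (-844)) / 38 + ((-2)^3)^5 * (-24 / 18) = 10509353191 / 240540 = 43690.67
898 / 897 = 1.00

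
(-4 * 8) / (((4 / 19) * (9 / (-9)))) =152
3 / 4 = 0.75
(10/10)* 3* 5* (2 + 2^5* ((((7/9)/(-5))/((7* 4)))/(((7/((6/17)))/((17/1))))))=194/7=27.71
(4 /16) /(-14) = -1 /56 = -0.02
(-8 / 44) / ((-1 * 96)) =1 / 528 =0.00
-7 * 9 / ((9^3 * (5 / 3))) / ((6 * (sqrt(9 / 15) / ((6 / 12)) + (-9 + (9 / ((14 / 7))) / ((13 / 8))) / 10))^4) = -1303034250981125 / 46384492313916421749 - 11663798302000 * sqrt(15) / 1717944159774682287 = -0.00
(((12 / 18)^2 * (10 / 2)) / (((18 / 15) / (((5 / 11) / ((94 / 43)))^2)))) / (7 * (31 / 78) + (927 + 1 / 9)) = 3004625 / 34896449973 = 0.00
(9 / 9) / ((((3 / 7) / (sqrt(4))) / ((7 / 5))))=98 / 15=6.53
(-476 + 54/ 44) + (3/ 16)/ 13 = -1086247/ 2288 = -474.76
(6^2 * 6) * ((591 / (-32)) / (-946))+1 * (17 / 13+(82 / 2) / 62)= 9433275 / 1524952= 6.19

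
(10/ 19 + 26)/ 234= 28/ 247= 0.11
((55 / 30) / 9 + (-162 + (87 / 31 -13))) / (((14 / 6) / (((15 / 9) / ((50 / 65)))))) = -3742843 / 23436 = -159.70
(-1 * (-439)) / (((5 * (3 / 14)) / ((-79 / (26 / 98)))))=-23791166 / 195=-122005.98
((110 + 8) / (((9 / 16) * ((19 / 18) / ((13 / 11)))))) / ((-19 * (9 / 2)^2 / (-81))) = 49.45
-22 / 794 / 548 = -11 / 217556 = -0.00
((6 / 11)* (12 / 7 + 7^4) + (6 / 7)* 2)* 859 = 7890774 / 7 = 1127253.43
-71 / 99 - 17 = -1754 / 99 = -17.72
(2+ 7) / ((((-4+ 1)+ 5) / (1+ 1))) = 9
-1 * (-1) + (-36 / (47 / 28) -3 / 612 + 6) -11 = -244031 / 9588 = -25.45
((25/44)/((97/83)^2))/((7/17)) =2927825/2897972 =1.01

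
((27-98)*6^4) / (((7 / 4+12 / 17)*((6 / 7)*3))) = -2433312 / 167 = -14570.73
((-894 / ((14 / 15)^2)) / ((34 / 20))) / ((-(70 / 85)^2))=8548875 / 9604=890.14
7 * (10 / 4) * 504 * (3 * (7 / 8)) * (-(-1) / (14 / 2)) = 6615 / 2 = 3307.50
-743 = -743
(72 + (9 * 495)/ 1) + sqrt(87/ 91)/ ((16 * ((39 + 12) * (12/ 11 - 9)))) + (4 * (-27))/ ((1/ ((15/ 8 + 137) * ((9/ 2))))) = -62966.25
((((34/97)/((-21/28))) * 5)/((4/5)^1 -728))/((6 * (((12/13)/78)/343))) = 24635975/1587114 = 15.52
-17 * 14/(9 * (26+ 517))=-0.05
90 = 90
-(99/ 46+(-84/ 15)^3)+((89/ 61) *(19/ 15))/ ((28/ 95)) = 2647753229/ 14731500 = 179.73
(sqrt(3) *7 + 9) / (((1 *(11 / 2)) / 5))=90 / 11 + 70 *sqrt(3) / 11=19.20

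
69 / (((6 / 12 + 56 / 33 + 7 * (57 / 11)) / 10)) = 45540 / 2539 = 17.94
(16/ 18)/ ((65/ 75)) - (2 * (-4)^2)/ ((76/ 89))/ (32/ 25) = -28.25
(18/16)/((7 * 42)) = 3/784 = 0.00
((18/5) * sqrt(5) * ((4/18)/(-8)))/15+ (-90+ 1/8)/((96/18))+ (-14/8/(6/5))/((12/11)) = -20953/1152 - sqrt(5)/150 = -18.20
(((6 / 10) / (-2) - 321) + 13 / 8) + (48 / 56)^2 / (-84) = -4386061 / 13720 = -319.68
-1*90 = -90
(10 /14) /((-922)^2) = 5 /5950588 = 0.00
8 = 8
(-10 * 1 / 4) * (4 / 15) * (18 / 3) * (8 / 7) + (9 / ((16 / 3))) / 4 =-1859 / 448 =-4.15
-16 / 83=-0.19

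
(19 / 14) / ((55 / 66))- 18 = -573 / 35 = -16.37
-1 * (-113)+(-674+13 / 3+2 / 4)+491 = -391 / 6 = -65.17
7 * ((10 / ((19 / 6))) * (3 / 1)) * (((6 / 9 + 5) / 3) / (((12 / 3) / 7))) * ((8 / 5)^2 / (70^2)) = 272 / 2375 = 0.11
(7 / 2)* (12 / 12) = 3.50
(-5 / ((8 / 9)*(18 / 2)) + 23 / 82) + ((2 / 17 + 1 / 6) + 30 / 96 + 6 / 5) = 1.45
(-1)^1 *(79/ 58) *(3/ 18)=-79/ 348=-0.23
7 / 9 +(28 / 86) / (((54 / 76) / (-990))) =-175259 / 387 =-452.87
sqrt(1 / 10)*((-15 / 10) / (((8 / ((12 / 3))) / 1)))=-3*sqrt(10) / 40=-0.24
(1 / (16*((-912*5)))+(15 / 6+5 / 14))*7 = 1459193 / 72960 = 20.00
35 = 35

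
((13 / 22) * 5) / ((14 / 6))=195 / 154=1.27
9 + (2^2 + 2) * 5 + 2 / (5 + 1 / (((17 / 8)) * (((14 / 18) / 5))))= 37483 / 955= 39.25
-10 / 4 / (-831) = 5 / 1662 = 0.00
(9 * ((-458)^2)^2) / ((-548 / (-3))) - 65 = 297006307043 / 137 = 2167929248.49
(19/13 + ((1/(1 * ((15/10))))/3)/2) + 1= 301/117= 2.57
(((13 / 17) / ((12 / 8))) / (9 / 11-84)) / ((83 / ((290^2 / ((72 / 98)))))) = -58928870 / 6971751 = -8.45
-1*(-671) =671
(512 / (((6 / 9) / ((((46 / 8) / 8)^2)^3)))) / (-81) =-1.31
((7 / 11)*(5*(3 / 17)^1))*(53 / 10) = 1113 / 374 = 2.98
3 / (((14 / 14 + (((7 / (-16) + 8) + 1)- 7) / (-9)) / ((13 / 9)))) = 624 / 119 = 5.24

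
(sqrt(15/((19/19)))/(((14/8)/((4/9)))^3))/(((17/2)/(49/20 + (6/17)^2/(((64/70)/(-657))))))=-147229696*sqrt(15)/877486365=-0.65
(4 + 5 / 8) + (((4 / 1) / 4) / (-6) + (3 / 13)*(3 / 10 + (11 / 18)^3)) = 289379 / 63180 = 4.58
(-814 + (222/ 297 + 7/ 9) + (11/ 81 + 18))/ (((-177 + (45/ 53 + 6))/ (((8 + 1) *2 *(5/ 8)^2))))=234444175/ 7142256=32.82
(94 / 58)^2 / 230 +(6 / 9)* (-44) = -17015213 / 580290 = -29.32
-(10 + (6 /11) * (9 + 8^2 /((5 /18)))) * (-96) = 742272 /55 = 13495.85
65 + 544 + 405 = 1014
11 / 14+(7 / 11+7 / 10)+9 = 4282 / 385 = 11.12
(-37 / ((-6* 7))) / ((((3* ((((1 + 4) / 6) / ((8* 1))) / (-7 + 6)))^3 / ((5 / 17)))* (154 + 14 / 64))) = -2424832 / 44044875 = -0.06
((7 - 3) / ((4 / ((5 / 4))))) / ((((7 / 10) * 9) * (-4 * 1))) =-25 / 504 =-0.05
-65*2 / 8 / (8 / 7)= -455 / 32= -14.22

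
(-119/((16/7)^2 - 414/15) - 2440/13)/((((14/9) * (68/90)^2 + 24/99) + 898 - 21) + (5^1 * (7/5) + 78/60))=-2605586605875/12664477146139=-0.21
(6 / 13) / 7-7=-631 / 91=-6.93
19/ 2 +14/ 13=275/ 26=10.58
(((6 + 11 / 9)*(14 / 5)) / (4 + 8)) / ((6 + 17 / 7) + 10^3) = 49 / 29322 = 0.00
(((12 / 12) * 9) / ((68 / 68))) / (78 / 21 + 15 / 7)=63 / 41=1.54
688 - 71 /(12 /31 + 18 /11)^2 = 319300849 /476100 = 670.66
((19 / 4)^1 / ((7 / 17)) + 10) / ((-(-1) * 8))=603 / 224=2.69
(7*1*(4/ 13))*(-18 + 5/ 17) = -8428/ 221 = -38.14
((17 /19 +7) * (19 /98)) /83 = 75 /4067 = 0.02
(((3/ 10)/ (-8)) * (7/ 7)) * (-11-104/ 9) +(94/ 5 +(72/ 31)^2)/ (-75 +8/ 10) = 0.52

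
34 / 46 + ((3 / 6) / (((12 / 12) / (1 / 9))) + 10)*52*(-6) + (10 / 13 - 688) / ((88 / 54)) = -3558.30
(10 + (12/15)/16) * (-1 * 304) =-15276/5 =-3055.20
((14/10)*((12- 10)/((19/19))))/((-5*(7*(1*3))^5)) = -2/14586075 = -0.00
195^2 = 38025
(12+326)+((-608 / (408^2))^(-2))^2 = 5619103269.43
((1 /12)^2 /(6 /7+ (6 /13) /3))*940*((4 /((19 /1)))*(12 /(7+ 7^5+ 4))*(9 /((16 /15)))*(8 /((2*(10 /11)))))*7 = 4939935 /19598576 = 0.25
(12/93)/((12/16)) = 16/93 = 0.17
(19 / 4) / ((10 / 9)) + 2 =251 / 40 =6.28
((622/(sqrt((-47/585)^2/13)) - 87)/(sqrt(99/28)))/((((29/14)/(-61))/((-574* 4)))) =-3921568* sqrt(77)/11 + 475646982720* sqrt(1001)/14993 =1000593210.05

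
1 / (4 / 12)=3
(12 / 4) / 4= 3 / 4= 0.75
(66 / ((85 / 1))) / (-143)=-0.01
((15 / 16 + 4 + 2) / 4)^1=111 / 64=1.73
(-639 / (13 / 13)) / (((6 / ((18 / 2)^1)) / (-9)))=17253 / 2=8626.50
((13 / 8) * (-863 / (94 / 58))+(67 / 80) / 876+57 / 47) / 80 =-2846077051 / 263500800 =-10.80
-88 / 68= -22 / 17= -1.29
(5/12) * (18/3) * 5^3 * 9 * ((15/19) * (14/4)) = 590625/76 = 7771.38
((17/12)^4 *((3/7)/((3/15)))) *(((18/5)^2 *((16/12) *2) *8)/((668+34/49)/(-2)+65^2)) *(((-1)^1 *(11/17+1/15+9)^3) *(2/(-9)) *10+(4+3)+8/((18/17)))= 7285805149483/5790750750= 1258.18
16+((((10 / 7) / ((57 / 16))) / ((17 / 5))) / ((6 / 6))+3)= 129677 / 6783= 19.12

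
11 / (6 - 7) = -11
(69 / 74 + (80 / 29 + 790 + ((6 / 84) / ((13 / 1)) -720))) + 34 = 10515814 / 97643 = 107.70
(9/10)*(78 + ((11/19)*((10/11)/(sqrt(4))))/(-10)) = 26667/380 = 70.18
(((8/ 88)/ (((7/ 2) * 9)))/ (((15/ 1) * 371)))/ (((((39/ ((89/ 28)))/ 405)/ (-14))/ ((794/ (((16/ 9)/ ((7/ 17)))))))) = -317997/ 7215208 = -0.04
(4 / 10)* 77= 154 / 5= 30.80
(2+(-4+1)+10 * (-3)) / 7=-31 / 7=-4.43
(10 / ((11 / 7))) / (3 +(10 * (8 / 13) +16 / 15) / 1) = 13650 / 21923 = 0.62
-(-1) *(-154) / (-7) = 22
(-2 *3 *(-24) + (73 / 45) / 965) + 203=15068548 / 43425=347.00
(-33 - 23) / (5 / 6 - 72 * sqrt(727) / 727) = 1221360 / 168449 +145152 * sqrt(727) / 168449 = 30.48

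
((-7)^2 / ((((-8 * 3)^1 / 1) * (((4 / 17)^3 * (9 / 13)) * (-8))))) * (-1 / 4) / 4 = -3129581 / 1769472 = -1.77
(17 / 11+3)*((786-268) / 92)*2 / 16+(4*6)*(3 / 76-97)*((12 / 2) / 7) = -1991.42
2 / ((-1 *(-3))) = 2 / 3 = 0.67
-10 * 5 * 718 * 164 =-5887600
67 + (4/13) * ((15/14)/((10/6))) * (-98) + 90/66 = 7004/143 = 48.98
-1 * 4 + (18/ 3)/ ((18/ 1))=-11/ 3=-3.67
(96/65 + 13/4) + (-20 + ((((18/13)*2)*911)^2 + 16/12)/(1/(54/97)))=3543033.80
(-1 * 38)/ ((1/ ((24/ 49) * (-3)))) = 2736/ 49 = 55.84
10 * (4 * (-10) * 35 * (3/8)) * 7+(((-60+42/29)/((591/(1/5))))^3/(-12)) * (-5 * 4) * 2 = -513938649892499242/13984725157275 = -36750.00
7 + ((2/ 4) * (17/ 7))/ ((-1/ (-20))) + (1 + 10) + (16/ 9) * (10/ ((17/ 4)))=49768/ 1071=46.47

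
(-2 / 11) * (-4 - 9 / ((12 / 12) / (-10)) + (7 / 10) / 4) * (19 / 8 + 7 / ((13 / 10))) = -2781729 / 22880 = -121.58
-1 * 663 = -663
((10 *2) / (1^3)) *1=20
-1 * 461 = -461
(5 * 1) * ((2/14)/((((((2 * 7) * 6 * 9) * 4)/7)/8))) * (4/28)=5/2646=0.00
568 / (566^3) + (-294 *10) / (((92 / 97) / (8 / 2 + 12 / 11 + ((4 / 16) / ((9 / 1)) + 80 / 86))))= -55480270041565147 / 2958894832476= -18750.34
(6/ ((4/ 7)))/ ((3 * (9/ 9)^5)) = 7/ 2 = 3.50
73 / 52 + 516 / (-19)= -25445 / 988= -25.75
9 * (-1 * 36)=-324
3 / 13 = 0.23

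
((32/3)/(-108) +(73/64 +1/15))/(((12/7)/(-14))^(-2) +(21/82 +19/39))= 15314689/931676400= 0.02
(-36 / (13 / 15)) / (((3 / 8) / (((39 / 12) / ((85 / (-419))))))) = 30168 / 17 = 1774.59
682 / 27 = 25.26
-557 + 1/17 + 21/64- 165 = -785115/1088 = -721.61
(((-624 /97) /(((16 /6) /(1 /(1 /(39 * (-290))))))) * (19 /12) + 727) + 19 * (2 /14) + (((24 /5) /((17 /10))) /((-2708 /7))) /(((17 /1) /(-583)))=5835963305521 /132848387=43929.50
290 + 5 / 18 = 5225 / 18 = 290.28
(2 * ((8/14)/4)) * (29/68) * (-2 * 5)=-145/119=-1.22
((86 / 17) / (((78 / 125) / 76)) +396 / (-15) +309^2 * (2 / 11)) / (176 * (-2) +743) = 45.91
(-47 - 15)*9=-558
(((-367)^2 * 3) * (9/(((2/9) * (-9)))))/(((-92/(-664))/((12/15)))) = -10498714.75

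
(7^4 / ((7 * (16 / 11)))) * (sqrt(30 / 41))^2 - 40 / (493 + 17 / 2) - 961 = -259415079 / 328984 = -788.53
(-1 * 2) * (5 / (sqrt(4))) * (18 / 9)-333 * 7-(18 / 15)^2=-58561 / 25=-2342.44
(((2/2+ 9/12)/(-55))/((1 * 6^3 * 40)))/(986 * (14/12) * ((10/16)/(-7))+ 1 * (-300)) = 7/765468000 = 0.00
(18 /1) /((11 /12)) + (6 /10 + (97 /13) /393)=5691652 /280995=20.26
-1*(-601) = 601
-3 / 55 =-0.05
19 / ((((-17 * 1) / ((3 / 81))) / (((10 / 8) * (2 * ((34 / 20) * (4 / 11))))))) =-19 / 297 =-0.06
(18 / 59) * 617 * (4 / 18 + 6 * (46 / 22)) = 1559776 / 649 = 2403.35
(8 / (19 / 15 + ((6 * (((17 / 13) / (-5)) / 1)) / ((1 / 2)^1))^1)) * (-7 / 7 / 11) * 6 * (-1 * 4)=-7488 / 803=-9.33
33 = 33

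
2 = 2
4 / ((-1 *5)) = -4 / 5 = -0.80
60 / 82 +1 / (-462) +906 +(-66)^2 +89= 5351.73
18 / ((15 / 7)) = 42 / 5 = 8.40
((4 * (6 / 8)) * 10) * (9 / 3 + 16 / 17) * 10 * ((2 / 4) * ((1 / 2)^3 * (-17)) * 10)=-25125 / 2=-12562.50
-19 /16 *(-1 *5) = 5.94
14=14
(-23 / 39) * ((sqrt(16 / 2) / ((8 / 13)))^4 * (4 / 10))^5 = -33624166678635260545571 / 314572800000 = -106888347239.92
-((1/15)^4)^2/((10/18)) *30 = -2/94921875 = -0.00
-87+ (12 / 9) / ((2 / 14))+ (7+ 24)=-140 / 3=-46.67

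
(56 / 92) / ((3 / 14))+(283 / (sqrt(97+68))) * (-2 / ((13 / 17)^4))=196 / 69- 47272886 * sqrt(165) / 4712565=-126.01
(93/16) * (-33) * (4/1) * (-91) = 279279/4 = 69819.75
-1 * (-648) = 648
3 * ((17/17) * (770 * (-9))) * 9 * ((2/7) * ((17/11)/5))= -16524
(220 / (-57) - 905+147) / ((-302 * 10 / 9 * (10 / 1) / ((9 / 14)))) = 586251 / 4016600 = 0.15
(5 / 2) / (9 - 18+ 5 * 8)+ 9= 563 / 62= 9.08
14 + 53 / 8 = 165 / 8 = 20.62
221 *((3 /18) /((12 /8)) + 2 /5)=5083 /45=112.96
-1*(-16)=16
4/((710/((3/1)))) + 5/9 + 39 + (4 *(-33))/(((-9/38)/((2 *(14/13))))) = 51502682/41535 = 1239.98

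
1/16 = 0.06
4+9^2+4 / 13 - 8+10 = 1135 / 13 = 87.31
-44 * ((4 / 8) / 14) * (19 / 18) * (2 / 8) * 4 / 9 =-209 / 1134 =-0.18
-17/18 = -0.94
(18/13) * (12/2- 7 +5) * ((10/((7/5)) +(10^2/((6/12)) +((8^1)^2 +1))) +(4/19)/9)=2606264/1729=1507.38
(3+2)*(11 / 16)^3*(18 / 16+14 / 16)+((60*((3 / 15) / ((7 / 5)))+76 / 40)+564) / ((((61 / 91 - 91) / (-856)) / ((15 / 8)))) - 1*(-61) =10271.60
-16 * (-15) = 240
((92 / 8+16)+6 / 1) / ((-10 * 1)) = -3.35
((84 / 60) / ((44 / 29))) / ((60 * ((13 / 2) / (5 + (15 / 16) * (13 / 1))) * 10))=203 / 49920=0.00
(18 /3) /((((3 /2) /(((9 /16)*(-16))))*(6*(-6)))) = 1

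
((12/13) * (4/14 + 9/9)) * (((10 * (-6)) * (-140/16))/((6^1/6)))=8100/13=623.08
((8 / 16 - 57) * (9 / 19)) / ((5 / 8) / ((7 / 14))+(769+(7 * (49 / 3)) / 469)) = -408834 / 11770063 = -0.03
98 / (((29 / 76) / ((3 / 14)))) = 55.03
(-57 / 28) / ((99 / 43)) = -817 / 924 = -0.88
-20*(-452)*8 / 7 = 72320 / 7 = 10331.43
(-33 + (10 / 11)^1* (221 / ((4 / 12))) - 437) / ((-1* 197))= -0.67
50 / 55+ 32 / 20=138 / 55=2.51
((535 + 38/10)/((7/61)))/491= 164334/17185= 9.56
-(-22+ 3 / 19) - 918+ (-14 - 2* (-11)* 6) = -14785 / 19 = -778.16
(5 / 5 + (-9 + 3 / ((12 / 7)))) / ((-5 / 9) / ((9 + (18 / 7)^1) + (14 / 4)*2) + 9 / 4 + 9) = -2925 / 5251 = -0.56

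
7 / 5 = 1.40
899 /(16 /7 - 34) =-28.35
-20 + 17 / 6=-103 / 6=-17.17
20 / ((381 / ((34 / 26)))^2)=5780 / 24532209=0.00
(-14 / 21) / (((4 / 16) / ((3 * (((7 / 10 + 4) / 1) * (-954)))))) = 179352 / 5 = 35870.40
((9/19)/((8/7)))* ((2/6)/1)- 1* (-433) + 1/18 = 592609/1368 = 433.19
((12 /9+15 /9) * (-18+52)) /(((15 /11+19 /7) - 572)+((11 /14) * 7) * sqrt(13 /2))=-2747643360 /15289176883 - 13304676 * sqrt(26) /15289176883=-0.18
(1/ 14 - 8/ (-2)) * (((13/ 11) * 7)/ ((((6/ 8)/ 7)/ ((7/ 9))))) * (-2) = -48412/ 99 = -489.01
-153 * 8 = -1224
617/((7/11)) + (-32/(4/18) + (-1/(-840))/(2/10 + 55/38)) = 3100849/3756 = 825.57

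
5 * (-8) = -40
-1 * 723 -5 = -728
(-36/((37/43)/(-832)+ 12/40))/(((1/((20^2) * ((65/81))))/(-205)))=3813721600000/481311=7923611.97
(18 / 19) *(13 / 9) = 26 / 19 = 1.37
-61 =-61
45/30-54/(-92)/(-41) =1401/943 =1.49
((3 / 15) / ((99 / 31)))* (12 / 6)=62 / 495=0.13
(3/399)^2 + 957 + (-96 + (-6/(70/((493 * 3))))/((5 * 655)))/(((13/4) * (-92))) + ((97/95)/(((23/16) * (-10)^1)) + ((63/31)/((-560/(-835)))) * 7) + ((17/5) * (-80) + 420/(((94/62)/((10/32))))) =1601126020876098583/2018995325074000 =793.03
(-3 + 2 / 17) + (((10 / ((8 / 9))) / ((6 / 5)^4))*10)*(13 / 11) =3297893 / 53856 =61.24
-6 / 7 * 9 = -54 / 7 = -7.71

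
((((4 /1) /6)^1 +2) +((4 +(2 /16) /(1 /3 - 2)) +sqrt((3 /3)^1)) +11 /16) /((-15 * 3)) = -1987 /10800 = -0.18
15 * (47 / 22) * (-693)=-22207.50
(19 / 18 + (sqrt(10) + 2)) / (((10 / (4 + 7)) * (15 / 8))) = 242 / 135 + 44 * sqrt(10) / 75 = 3.65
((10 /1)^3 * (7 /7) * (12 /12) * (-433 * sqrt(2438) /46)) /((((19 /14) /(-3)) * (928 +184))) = 1136625 * sqrt(2438) /60743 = 923.93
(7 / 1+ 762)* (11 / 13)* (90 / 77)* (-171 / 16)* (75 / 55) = -88761825 / 8008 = -11084.14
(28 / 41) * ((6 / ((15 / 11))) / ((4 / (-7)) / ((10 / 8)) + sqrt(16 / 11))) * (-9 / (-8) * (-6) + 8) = 59290 / 43009 + 94325 * sqrt(11) / 86018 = 5.02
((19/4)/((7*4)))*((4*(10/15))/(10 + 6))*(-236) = -1121/168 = -6.67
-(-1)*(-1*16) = -16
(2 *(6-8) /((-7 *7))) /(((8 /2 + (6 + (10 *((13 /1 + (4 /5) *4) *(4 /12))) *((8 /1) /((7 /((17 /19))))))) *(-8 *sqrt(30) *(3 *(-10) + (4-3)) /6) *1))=19 *sqrt(30) /17608220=0.00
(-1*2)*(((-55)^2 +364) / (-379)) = 6778 / 379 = 17.88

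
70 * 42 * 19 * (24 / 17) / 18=74480 / 17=4381.18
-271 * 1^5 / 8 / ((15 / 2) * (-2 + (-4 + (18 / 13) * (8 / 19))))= 66937 / 80280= 0.83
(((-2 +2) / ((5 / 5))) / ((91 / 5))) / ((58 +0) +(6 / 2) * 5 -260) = 0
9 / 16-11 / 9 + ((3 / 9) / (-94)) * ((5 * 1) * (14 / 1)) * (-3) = 575 / 6768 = 0.08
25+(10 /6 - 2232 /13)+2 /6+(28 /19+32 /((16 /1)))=-34881 /247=-141.22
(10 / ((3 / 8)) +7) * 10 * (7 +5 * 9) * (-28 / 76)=-367640 / 57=-6449.82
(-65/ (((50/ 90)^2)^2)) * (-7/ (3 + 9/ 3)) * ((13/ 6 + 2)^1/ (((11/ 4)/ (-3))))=-3618.49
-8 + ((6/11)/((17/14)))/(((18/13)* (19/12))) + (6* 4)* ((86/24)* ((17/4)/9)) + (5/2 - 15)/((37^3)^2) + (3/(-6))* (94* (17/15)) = -8389292907868744/410221166902965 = -20.45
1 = 1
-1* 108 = -108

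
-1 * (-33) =33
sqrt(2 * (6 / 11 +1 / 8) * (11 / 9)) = sqrt(59) / 6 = 1.28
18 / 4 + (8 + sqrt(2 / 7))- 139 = -125.97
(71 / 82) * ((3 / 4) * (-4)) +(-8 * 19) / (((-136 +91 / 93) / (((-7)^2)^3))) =136370399007 / 1029674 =132440.36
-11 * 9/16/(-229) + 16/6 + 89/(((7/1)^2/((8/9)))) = 6961291/1615824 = 4.31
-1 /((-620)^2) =-1 /384400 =-0.00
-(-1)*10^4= 10000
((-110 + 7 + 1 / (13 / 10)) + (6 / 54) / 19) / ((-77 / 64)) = 14543744 / 171171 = 84.97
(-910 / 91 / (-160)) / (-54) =-1 / 864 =-0.00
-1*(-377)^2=-142129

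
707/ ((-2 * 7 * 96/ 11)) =-1111/ 192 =-5.79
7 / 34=0.21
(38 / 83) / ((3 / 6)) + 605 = 50291 / 83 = 605.92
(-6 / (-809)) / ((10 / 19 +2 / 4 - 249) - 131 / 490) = -13965 / 467424829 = -0.00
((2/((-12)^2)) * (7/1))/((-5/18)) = -7/20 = -0.35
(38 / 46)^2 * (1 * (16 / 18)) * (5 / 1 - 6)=-2888 / 4761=-0.61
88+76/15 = 1396/15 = 93.07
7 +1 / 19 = 134 / 19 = 7.05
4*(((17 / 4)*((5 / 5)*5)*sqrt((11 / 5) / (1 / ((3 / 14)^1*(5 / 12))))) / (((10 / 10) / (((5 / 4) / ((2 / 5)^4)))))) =265625*sqrt(154) / 1792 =1839.46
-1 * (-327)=327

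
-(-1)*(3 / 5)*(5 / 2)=3 / 2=1.50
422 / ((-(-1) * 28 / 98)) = 1477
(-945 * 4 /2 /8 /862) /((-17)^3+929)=315 /4578944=0.00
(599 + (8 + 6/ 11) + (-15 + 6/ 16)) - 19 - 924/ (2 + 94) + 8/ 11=24861/ 44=565.02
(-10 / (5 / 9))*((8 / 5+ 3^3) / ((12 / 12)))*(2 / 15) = -1716 / 25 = -68.64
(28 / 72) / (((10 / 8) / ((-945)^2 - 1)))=12502336 / 45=277829.69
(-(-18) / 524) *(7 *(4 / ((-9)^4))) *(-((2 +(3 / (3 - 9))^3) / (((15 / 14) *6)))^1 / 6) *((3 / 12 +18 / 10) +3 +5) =-3283 / 45839520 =-0.00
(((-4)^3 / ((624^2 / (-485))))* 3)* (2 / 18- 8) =-34435 / 18252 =-1.89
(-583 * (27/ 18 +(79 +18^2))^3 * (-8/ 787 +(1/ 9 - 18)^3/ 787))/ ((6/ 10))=6450126590785381955/ 13769352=468440823561.30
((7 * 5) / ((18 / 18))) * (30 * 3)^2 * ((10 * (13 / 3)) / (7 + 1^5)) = 1535625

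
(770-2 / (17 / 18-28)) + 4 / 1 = 376974 / 487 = 774.07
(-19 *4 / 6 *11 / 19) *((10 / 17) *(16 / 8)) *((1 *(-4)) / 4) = 440 / 51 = 8.63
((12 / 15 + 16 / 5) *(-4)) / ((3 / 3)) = -16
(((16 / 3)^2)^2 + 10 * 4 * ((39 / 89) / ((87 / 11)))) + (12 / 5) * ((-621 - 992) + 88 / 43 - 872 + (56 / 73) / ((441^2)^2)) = -375582070392094210156 / 72959926484218095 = -5147.79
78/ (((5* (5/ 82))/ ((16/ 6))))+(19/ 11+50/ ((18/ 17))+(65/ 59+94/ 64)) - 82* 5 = 1512865447/ 4672800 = 323.76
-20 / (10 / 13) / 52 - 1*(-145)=289 / 2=144.50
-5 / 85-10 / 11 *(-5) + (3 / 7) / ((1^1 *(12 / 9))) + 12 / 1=88007 / 5236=16.81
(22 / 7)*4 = 88 / 7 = 12.57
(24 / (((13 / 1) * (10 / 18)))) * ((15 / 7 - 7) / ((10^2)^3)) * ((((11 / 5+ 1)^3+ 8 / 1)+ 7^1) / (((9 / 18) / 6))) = -1174581 / 126953125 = -0.01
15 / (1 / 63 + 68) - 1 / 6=277 / 5142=0.05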